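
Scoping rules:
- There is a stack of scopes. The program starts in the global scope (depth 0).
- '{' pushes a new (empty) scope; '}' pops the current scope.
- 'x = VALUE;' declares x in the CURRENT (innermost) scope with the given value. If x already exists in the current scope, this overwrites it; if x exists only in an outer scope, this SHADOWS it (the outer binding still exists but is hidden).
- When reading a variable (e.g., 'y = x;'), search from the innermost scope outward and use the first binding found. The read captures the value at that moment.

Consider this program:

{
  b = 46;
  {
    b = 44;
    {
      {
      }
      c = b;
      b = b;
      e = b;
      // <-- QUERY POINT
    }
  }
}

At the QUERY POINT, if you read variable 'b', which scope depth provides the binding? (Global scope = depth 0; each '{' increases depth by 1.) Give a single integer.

Answer: 3

Derivation:
Step 1: enter scope (depth=1)
Step 2: declare b=46 at depth 1
Step 3: enter scope (depth=2)
Step 4: declare b=44 at depth 2
Step 5: enter scope (depth=3)
Step 6: enter scope (depth=4)
Step 7: exit scope (depth=3)
Step 8: declare c=(read b)=44 at depth 3
Step 9: declare b=(read b)=44 at depth 3
Step 10: declare e=(read b)=44 at depth 3
Visible at query point: b=44 c=44 e=44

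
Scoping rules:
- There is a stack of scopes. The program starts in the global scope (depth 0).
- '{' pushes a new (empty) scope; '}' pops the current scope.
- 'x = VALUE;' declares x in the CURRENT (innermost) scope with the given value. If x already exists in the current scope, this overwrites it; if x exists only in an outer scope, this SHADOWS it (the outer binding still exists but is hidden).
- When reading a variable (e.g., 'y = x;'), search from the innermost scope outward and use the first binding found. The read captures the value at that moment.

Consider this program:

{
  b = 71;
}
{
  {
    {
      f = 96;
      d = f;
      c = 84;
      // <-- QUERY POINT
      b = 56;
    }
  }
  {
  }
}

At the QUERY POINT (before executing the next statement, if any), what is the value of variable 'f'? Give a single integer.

Step 1: enter scope (depth=1)
Step 2: declare b=71 at depth 1
Step 3: exit scope (depth=0)
Step 4: enter scope (depth=1)
Step 5: enter scope (depth=2)
Step 6: enter scope (depth=3)
Step 7: declare f=96 at depth 3
Step 8: declare d=(read f)=96 at depth 3
Step 9: declare c=84 at depth 3
Visible at query point: c=84 d=96 f=96

Answer: 96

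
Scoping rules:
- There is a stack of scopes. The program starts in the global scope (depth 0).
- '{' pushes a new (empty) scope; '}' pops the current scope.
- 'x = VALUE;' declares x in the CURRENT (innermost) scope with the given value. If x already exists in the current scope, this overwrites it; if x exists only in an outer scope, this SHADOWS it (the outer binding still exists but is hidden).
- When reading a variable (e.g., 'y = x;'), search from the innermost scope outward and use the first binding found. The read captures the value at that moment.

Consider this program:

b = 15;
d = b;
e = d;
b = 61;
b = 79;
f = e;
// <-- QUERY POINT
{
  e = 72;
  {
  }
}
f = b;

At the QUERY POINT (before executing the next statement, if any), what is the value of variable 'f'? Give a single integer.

Answer: 15

Derivation:
Step 1: declare b=15 at depth 0
Step 2: declare d=(read b)=15 at depth 0
Step 3: declare e=(read d)=15 at depth 0
Step 4: declare b=61 at depth 0
Step 5: declare b=79 at depth 0
Step 6: declare f=(read e)=15 at depth 0
Visible at query point: b=79 d=15 e=15 f=15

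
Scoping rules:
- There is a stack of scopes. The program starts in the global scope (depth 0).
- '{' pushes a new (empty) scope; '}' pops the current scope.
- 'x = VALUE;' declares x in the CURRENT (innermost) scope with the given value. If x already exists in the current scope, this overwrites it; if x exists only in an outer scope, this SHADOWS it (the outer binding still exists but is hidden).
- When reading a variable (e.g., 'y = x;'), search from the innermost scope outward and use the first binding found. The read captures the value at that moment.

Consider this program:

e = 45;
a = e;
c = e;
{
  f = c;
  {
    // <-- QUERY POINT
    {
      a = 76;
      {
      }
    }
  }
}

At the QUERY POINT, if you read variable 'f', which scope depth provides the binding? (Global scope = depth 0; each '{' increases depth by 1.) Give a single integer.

Step 1: declare e=45 at depth 0
Step 2: declare a=(read e)=45 at depth 0
Step 3: declare c=(read e)=45 at depth 0
Step 4: enter scope (depth=1)
Step 5: declare f=(read c)=45 at depth 1
Step 6: enter scope (depth=2)
Visible at query point: a=45 c=45 e=45 f=45

Answer: 1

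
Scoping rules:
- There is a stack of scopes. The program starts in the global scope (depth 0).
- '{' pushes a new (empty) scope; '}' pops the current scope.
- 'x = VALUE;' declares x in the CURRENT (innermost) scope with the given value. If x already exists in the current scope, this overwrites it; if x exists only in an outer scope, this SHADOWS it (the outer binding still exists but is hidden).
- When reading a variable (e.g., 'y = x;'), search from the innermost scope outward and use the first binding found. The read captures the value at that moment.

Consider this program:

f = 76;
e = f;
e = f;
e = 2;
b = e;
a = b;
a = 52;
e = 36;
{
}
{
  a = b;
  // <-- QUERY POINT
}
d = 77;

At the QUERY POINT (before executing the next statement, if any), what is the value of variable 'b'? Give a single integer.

Step 1: declare f=76 at depth 0
Step 2: declare e=(read f)=76 at depth 0
Step 3: declare e=(read f)=76 at depth 0
Step 4: declare e=2 at depth 0
Step 5: declare b=(read e)=2 at depth 0
Step 6: declare a=(read b)=2 at depth 0
Step 7: declare a=52 at depth 0
Step 8: declare e=36 at depth 0
Step 9: enter scope (depth=1)
Step 10: exit scope (depth=0)
Step 11: enter scope (depth=1)
Step 12: declare a=(read b)=2 at depth 1
Visible at query point: a=2 b=2 e=36 f=76

Answer: 2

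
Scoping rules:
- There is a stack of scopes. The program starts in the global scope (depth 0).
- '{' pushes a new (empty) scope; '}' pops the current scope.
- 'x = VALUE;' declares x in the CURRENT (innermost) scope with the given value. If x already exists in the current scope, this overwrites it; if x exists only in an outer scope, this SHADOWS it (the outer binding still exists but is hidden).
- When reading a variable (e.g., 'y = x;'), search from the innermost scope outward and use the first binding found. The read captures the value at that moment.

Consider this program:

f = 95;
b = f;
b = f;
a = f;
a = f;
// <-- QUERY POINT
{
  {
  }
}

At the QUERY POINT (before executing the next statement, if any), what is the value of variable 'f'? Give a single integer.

Step 1: declare f=95 at depth 0
Step 2: declare b=(read f)=95 at depth 0
Step 3: declare b=(read f)=95 at depth 0
Step 4: declare a=(read f)=95 at depth 0
Step 5: declare a=(read f)=95 at depth 0
Visible at query point: a=95 b=95 f=95

Answer: 95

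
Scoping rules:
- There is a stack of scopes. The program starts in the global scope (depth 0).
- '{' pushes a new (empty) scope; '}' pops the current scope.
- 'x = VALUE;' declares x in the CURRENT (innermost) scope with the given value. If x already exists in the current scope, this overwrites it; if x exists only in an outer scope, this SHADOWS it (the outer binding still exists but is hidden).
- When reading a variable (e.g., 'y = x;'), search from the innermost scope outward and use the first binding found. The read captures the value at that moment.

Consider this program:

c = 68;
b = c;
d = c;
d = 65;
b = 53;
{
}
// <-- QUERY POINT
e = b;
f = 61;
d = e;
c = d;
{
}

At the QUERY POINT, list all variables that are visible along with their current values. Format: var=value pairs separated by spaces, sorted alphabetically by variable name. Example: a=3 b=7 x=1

Step 1: declare c=68 at depth 0
Step 2: declare b=(read c)=68 at depth 0
Step 3: declare d=(read c)=68 at depth 0
Step 4: declare d=65 at depth 0
Step 5: declare b=53 at depth 0
Step 6: enter scope (depth=1)
Step 7: exit scope (depth=0)
Visible at query point: b=53 c=68 d=65

Answer: b=53 c=68 d=65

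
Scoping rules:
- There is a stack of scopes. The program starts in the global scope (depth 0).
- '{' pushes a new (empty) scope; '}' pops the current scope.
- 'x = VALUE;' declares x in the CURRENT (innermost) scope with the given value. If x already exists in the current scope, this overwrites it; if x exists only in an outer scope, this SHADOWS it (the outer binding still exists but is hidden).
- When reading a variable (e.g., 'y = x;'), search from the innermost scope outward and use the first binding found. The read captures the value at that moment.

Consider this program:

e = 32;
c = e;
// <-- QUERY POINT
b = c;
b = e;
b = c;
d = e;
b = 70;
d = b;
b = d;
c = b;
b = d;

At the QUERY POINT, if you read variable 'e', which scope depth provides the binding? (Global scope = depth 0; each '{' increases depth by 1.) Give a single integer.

Step 1: declare e=32 at depth 0
Step 2: declare c=(read e)=32 at depth 0
Visible at query point: c=32 e=32

Answer: 0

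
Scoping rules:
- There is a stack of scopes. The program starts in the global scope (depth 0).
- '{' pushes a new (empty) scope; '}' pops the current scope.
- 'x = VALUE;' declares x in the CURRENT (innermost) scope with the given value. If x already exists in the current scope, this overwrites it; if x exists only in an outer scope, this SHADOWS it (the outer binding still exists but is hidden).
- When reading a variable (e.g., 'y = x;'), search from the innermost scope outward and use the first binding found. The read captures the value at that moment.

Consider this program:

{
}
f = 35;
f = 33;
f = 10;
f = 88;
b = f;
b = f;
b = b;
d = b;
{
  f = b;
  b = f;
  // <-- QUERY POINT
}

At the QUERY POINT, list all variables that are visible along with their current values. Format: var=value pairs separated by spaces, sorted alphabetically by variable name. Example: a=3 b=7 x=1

Answer: b=88 d=88 f=88

Derivation:
Step 1: enter scope (depth=1)
Step 2: exit scope (depth=0)
Step 3: declare f=35 at depth 0
Step 4: declare f=33 at depth 0
Step 5: declare f=10 at depth 0
Step 6: declare f=88 at depth 0
Step 7: declare b=(read f)=88 at depth 0
Step 8: declare b=(read f)=88 at depth 0
Step 9: declare b=(read b)=88 at depth 0
Step 10: declare d=(read b)=88 at depth 0
Step 11: enter scope (depth=1)
Step 12: declare f=(read b)=88 at depth 1
Step 13: declare b=(read f)=88 at depth 1
Visible at query point: b=88 d=88 f=88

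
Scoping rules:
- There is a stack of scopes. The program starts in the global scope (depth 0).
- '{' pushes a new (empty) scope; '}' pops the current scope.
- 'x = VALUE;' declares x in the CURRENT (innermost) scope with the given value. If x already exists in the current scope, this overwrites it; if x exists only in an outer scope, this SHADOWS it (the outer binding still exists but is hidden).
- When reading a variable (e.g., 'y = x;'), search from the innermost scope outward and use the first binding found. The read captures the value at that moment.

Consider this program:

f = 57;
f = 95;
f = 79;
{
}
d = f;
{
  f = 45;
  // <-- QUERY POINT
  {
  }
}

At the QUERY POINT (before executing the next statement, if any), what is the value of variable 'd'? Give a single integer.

Answer: 79

Derivation:
Step 1: declare f=57 at depth 0
Step 2: declare f=95 at depth 0
Step 3: declare f=79 at depth 0
Step 4: enter scope (depth=1)
Step 5: exit scope (depth=0)
Step 6: declare d=(read f)=79 at depth 0
Step 7: enter scope (depth=1)
Step 8: declare f=45 at depth 1
Visible at query point: d=79 f=45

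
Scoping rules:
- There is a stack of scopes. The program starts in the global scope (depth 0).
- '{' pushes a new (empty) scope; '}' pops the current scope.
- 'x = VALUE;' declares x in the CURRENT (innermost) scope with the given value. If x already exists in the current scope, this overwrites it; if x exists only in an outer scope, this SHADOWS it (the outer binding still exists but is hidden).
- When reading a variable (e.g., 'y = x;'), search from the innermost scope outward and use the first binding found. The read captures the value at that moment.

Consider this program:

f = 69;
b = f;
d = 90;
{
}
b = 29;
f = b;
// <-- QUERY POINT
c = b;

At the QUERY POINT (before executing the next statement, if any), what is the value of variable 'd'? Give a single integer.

Answer: 90

Derivation:
Step 1: declare f=69 at depth 0
Step 2: declare b=(read f)=69 at depth 0
Step 3: declare d=90 at depth 0
Step 4: enter scope (depth=1)
Step 5: exit scope (depth=0)
Step 6: declare b=29 at depth 0
Step 7: declare f=(read b)=29 at depth 0
Visible at query point: b=29 d=90 f=29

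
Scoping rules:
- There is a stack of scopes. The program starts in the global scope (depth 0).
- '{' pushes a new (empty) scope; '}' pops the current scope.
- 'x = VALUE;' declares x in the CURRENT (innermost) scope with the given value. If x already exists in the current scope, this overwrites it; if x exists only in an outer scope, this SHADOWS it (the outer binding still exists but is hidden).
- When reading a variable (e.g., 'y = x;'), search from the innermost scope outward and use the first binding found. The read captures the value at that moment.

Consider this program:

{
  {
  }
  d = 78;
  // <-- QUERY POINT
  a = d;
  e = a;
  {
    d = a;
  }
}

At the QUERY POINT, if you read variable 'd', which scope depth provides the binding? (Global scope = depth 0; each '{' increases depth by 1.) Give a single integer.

Step 1: enter scope (depth=1)
Step 2: enter scope (depth=2)
Step 3: exit scope (depth=1)
Step 4: declare d=78 at depth 1
Visible at query point: d=78

Answer: 1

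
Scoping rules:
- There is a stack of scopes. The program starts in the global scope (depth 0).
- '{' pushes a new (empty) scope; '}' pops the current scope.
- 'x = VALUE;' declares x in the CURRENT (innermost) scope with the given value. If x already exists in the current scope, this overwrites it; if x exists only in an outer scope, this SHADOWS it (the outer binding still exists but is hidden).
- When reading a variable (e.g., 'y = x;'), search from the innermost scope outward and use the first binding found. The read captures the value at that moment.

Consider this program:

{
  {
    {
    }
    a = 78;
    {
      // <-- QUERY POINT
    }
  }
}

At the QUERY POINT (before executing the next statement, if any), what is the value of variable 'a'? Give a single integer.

Answer: 78

Derivation:
Step 1: enter scope (depth=1)
Step 2: enter scope (depth=2)
Step 3: enter scope (depth=3)
Step 4: exit scope (depth=2)
Step 5: declare a=78 at depth 2
Step 6: enter scope (depth=3)
Visible at query point: a=78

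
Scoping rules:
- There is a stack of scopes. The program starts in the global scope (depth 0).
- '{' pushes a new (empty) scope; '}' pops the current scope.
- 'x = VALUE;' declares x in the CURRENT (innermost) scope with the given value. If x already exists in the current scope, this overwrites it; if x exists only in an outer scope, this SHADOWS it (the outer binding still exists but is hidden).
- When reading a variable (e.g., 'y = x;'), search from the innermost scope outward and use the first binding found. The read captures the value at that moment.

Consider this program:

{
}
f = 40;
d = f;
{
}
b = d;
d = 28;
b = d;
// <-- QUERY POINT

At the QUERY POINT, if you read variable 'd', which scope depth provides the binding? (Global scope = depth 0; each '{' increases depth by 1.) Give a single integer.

Step 1: enter scope (depth=1)
Step 2: exit scope (depth=0)
Step 3: declare f=40 at depth 0
Step 4: declare d=(read f)=40 at depth 0
Step 5: enter scope (depth=1)
Step 6: exit scope (depth=0)
Step 7: declare b=(read d)=40 at depth 0
Step 8: declare d=28 at depth 0
Step 9: declare b=(read d)=28 at depth 0
Visible at query point: b=28 d=28 f=40

Answer: 0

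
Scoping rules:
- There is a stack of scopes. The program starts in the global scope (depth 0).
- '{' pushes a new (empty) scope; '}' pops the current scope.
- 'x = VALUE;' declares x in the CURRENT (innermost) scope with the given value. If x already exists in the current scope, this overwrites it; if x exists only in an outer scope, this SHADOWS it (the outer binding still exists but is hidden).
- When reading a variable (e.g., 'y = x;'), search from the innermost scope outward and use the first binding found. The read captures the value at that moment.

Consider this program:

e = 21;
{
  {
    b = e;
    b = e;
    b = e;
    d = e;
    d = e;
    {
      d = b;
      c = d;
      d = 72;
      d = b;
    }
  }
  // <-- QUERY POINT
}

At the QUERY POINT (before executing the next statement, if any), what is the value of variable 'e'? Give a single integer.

Step 1: declare e=21 at depth 0
Step 2: enter scope (depth=1)
Step 3: enter scope (depth=2)
Step 4: declare b=(read e)=21 at depth 2
Step 5: declare b=(read e)=21 at depth 2
Step 6: declare b=(read e)=21 at depth 2
Step 7: declare d=(read e)=21 at depth 2
Step 8: declare d=(read e)=21 at depth 2
Step 9: enter scope (depth=3)
Step 10: declare d=(read b)=21 at depth 3
Step 11: declare c=(read d)=21 at depth 3
Step 12: declare d=72 at depth 3
Step 13: declare d=(read b)=21 at depth 3
Step 14: exit scope (depth=2)
Step 15: exit scope (depth=1)
Visible at query point: e=21

Answer: 21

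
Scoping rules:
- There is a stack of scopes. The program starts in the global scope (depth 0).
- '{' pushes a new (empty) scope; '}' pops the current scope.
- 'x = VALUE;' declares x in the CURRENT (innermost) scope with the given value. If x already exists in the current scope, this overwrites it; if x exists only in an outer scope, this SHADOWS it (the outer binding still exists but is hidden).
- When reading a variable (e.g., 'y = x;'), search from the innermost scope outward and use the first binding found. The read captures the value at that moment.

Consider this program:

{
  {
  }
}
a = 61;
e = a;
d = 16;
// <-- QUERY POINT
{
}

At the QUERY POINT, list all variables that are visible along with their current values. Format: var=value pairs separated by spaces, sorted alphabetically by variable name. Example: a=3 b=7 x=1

Answer: a=61 d=16 e=61

Derivation:
Step 1: enter scope (depth=1)
Step 2: enter scope (depth=2)
Step 3: exit scope (depth=1)
Step 4: exit scope (depth=0)
Step 5: declare a=61 at depth 0
Step 6: declare e=(read a)=61 at depth 0
Step 7: declare d=16 at depth 0
Visible at query point: a=61 d=16 e=61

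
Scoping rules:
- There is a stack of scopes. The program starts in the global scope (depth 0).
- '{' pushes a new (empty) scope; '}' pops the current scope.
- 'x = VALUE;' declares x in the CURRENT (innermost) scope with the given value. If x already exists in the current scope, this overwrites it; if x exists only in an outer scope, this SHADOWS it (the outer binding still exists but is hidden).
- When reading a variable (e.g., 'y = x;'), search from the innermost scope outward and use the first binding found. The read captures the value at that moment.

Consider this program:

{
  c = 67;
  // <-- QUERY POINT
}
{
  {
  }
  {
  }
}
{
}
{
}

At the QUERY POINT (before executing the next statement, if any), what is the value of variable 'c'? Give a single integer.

Step 1: enter scope (depth=1)
Step 2: declare c=67 at depth 1
Visible at query point: c=67

Answer: 67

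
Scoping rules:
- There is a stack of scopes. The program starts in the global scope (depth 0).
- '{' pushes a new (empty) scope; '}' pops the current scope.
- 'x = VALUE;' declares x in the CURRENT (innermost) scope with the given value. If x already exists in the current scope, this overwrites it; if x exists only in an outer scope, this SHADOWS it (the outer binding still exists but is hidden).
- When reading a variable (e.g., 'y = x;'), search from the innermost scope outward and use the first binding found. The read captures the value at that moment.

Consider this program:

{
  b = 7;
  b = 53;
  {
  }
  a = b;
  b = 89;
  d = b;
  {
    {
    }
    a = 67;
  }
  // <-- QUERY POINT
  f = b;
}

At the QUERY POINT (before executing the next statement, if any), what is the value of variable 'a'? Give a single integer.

Step 1: enter scope (depth=1)
Step 2: declare b=7 at depth 1
Step 3: declare b=53 at depth 1
Step 4: enter scope (depth=2)
Step 5: exit scope (depth=1)
Step 6: declare a=(read b)=53 at depth 1
Step 7: declare b=89 at depth 1
Step 8: declare d=(read b)=89 at depth 1
Step 9: enter scope (depth=2)
Step 10: enter scope (depth=3)
Step 11: exit scope (depth=2)
Step 12: declare a=67 at depth 2
Step 13: exit scope (depth=1)
Visible at query point: a=53 b=89 d=89

Answer: 53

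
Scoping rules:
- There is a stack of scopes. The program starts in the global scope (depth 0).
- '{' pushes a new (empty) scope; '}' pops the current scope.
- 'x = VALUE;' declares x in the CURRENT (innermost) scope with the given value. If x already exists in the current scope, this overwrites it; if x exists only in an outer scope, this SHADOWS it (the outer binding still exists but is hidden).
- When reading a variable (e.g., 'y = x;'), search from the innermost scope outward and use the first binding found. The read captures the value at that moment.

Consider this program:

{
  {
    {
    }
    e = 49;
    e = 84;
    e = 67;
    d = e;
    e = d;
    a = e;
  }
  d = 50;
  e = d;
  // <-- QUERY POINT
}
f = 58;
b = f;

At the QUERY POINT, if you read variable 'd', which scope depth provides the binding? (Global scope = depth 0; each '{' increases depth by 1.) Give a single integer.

Answer: 1

Derivation:
Step 1: enter scope (depth=1)
Step 2: enter scope (depth=2)
Step 3: enter scope (depth=3)
Step 4: exit scope (depth=2)
Step 5: declare e=49 at depth 2
Step 6: declare e=84 at depth 2
Step 7: declare e=67 at depth 2
Step 8: declare d=(read e)=67 at depth 2
Step 9: declare e=(read d)=67 at depth 2
Step 10: declare a=(read e)=67 at depth 2
Step 11: exit scope (depth=1)
Step 12: declare d=50 at depth 1
Step 13: declare e=(read d)=50 at depth 1
Visible at query point: d=50 e=50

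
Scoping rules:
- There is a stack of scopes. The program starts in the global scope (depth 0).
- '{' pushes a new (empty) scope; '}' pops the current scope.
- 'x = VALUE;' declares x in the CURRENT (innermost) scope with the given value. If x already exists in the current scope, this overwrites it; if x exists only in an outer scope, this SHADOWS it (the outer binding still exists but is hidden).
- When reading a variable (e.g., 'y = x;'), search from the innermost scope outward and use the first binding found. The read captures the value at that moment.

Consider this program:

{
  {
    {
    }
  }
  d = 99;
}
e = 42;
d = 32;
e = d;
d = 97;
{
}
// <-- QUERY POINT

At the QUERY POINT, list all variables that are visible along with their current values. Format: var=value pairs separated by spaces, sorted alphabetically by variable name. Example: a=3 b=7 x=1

Answer: d=97 e=32

Derivation:
Step 1: enter scope (depth=1)
Step 2: enter scope (depth=2)
Step 3: enter scope (depth=3)
Step 4: exit scope (depth=2)
Step 5: exit scope (depth=1)
Step 6: declare d=99 at depth 1
Step 7: exit scope (depth=0)
Step 8: declare e=42 at depth 0
Step 9: declare d=32 at depth 0
Step 10: declare e=(read d)=32 at depth 0
Step 11: declare d=97 at depth 0
Step 12: enter scope (depth=1)
Step 13: exit scope (depth=0)
Visible at query point: d=97 e=32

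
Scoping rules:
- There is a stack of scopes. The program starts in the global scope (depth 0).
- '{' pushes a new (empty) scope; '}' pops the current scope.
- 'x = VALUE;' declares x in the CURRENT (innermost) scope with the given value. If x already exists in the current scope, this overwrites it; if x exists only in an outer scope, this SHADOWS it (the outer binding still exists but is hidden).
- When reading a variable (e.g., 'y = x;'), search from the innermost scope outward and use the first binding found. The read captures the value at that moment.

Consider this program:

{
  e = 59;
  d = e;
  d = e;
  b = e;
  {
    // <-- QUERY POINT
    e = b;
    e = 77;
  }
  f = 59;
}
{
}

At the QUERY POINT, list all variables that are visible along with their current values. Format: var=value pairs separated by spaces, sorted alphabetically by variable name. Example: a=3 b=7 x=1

Step 1: enter scope (depth=1)
Step 2: declare e=59 at depth 1
Step 3: declare d=(read e)=59 at depth 1
Step 4: declare d=(read e)=59 at depth 1
Step 5: declare b=(read e)=59 at depth 1
Step 6: enter scope (depth=2)
Visible at query point: b=59 d=59 e=59

Answer: b=59 d=59 e=59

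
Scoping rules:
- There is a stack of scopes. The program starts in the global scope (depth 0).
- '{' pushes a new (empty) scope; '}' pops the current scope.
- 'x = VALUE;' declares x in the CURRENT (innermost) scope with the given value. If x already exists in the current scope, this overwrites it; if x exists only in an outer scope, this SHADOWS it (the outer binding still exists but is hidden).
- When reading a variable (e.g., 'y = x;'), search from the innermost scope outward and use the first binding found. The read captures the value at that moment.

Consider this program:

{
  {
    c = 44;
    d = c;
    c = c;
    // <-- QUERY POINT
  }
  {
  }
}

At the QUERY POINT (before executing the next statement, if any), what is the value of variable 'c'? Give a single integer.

Answer: 44

Derivation:
Step 1: enter scope (depth=1)
Step 2: enter scope (depth=2)
Step 3: declare c=44 at depth 2
Step 4: declare d=(read c)=44 at depth 2
Step 5: declare c=(read c)=44 at depth 2
Visible at query point: c=44 d=44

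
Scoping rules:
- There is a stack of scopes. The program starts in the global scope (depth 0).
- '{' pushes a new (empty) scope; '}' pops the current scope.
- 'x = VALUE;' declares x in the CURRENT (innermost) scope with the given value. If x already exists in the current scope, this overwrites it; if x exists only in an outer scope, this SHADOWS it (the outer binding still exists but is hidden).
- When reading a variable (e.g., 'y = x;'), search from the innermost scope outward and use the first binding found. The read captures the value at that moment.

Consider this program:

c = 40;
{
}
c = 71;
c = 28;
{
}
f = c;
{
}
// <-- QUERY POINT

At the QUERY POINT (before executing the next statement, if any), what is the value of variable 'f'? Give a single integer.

Answer: 28

Derivation:
Step 1: declare c=40 at depth 0
Step 2: enter scope (depth=1)
Step 3: exit scope (depth=0)
Step 4: declare c=71 at depth 0
Step 5: declare c=28 at depth 0
Step 6: enter scope (depth=1)
Step 7: exit scope (depth=0)
Step 8: declare f=(read c)=28 at depth 0
Step 9: enter scope (depth=1)
Step 10: exit scope (depth=0)
Visible at query point: c=28 f=28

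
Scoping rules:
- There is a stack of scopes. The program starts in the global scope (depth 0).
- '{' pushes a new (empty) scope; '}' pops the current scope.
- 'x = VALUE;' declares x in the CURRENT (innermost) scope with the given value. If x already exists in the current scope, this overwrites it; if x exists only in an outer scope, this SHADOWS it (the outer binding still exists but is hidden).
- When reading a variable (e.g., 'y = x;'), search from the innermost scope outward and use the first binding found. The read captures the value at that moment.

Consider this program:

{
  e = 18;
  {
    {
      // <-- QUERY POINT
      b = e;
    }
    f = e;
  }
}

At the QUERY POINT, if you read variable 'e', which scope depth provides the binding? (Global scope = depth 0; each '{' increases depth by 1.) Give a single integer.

Answer: 1

Derivation:
Step 1: enter scope (depth=1)
Step 2: declare e=18 at depth 1
Step 3: enter scope (depth=2)
Step 4: enter scope (depth=3)
Visible at query point: e=18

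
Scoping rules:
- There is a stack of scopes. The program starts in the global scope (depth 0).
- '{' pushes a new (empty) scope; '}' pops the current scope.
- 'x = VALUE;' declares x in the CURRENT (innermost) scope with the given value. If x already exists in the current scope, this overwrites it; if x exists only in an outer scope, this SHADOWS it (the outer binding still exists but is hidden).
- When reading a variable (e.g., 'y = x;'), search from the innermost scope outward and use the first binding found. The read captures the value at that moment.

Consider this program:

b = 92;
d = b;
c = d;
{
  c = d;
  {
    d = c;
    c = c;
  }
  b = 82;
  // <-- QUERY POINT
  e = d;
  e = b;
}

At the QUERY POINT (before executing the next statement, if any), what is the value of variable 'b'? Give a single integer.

Answer: 82

Derivation:
Step 1: declare b=92 at depth 0
Step 2: declare d=(read b)=92 at depth 0
Step 3: declare c=(read d)=92 at depth 0
Step 4: enter scope (depth=1)
Step 5: declare c=(read d)=92 at depth 1
Step 6: enter scope (depth=2)
Step 7: declare d=(read c)=92 at depth 2
Step 8: declare c=(read c)=92 at depth 2
Step 9: exit scope (depth=1)
Step 10: declare b=82 at depth 1
Visible at query point: b=82 c=92 d=92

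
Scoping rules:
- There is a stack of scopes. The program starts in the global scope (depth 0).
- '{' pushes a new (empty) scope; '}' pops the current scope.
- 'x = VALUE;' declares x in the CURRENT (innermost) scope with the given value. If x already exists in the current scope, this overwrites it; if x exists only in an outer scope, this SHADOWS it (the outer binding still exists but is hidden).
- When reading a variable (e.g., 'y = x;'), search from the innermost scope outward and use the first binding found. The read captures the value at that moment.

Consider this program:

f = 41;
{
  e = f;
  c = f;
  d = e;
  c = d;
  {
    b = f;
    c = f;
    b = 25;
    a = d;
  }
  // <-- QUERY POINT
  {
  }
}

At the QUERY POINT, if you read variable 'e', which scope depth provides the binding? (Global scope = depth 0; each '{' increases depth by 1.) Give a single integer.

Step 1: declare f=41 at depth 0
Step 2: enter scope (depth=1)
Step 3: declare e=(read f)=41 at depth 1
Step 4: declare c=(read f)=41 at depth 1
Step 5: declare d=(read e)=41 at depth 1
Step 6: declare c=(read d)=41 at depth 1
Step 7: enter scope (depth=2)
Step 8: declare b=(read f)=41 at depth 2
Step 9: declare c=(read f)=41 at depth 2
Step 10: declare b=25 at depth 2
Step 11: declare a=(read d)=41 at depth 2
Step 12: exit scope (depth=1)
Visible at query point: c=41 d=41 e=41 f=41

Answer: 1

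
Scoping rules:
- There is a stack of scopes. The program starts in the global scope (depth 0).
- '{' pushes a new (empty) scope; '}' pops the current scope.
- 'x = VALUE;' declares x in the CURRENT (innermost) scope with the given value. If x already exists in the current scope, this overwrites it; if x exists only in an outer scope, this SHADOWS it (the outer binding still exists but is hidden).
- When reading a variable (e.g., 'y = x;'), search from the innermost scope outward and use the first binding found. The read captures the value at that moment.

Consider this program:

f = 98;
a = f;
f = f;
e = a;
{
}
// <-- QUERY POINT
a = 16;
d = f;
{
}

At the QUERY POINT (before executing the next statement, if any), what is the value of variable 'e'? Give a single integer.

Answer: 98

Derivation:
Step 1: declare f=98 at depth 0
Step 2: declare a=(read f)=98 at depth 0
Step 3: declare f=(read f)=98 at depth 0
Step 4: declare e=(read a)=98 at depth 0
Step 5: enter scope (depth=1)
Step 6: exit scope (depth=0)
Visible at query point: a=98 e=98 f=98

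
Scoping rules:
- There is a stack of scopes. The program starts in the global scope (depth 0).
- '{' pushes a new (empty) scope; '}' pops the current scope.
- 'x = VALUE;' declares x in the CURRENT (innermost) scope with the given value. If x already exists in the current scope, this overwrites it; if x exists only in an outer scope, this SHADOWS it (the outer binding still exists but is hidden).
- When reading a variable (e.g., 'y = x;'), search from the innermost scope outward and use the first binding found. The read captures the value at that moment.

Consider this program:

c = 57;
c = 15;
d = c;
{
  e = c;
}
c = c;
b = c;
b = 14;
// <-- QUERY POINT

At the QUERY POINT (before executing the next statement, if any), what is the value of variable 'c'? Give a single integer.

Step 1: declare c=57 at depth 0
Step 2: declare c=15 at depth 0
Step 3: declare d=(read c)=15 at depth 0
Step 4: enter scope (depth=1)
Step 5: declare e=(read c)=15 at depth 1
Step 6: exit scope (depth=0)
Step 7: declare c=(read c)=15 at depth 0
Step 8: declare b=(read c)=15 at depth 0
Step 9: declare b=14 at depth 0
Visible at query point: b=14 c=15 d=15

Answer: 15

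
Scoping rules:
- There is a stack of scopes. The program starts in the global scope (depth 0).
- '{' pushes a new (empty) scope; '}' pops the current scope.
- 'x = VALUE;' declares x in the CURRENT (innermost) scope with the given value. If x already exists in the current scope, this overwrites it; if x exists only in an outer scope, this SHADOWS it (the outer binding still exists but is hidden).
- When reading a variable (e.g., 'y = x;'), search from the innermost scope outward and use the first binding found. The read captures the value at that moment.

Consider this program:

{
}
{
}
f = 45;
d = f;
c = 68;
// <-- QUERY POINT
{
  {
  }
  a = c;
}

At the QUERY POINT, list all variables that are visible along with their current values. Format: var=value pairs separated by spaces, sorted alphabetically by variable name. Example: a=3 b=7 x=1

Answer: c=68 d=45 f=45

Derivation:
Step 1: enter scope (depth=1)
Step 2: exit scope (depth=0)
Step 3: enter scope (depth=1)
Step 4: exit scope (depth=0)
Step 5: declare f=45 at depth 0
Step 6: declare d=(read f)=45 at depth 0
Step 7: declare c=68 at depth 0
Visible at query point: c=68 d=45 f=45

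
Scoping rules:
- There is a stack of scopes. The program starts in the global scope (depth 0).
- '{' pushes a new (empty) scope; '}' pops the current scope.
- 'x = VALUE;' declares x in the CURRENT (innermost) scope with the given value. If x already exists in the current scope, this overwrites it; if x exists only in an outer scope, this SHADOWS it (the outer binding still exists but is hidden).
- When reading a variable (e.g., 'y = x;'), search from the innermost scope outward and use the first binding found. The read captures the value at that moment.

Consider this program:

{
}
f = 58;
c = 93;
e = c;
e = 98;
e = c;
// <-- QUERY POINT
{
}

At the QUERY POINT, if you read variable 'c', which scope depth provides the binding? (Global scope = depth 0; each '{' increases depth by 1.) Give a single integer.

Answer: 0

Derivation:
Step 1: enter scope (depth=1)
Step 2: exit scope (depth=0)
Step 3: declare f=58 at depth 0
Step 4: declare c=93 at depth 0
Step 5: declare e=(read c)=93 at depth 0
Step 6: declare e=98 at depth 0
Step 7: declare e=(read c)=93 at depth 0
Visible at query point: c=93 e=93 f=58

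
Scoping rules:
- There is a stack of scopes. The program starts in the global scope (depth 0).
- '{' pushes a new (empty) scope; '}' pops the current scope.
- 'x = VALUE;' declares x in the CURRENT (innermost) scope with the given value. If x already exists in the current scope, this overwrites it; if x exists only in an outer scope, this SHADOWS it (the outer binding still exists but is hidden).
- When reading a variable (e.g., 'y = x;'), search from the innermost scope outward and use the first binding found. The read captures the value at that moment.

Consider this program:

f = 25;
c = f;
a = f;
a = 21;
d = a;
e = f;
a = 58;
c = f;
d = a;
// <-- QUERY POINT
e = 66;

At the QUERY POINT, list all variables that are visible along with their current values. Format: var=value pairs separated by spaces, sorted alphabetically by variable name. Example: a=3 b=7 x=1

Answer: a=58 c=25 d=58 e=25 f=25

Derivation:
Step 1: declare f=25 at depth 0
Step 2: declare c=(read f)=25 at depth 0
Step 3: declare a=(read f)=25 at depth 0
Step 4: declare a=21 at depth 0
Step 5: declare d=(read a)=21 at depth 0
Step 6: declare e=(read f)=25 at depth 0
Step 7: declare a=58 at depth 0
Step 8: declare c=(read f)=25 at depth 0
Step 9: declare d=(read a)=58 at depth 0
Visible at query point: a=58 c=25 d=58 e=25 f=25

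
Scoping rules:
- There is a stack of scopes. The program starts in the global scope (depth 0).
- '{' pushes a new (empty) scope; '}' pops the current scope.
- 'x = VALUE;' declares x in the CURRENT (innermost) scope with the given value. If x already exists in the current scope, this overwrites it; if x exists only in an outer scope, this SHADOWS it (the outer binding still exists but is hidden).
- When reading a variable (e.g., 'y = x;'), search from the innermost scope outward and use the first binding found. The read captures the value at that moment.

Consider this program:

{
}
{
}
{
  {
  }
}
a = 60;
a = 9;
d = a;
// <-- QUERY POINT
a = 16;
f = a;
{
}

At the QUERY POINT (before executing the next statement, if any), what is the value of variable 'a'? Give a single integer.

Step 1: enter scope (depth=1)
Step 2: exit scope (depth=0)
Step 3: enter scope (depth=1)
Step 4: exit scope (depth=0)
Step 5: enter scope (depth=1)
Step 6: enter scope (depth=2)
Step 7: exit scope (depth=1)
Step 8: exit scope (depth=0)
Step 9: declare a=60 at depth 0
Step 10: declare a=9 at depth 0
Step 11: declare d=(read a)=9 at depth 0
Visible at query point: a=9 d=9

Answer: 9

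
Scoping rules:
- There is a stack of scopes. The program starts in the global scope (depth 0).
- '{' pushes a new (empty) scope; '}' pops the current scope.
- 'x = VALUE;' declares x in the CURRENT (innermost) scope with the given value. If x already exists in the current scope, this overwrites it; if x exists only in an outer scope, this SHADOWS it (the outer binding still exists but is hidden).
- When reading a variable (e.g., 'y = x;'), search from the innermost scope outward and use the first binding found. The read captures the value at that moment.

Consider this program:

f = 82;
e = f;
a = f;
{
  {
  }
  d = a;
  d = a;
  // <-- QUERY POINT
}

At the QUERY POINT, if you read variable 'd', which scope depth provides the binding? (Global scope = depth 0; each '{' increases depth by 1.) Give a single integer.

Answer: 1

Derivation:
Step 1: declare f=82 at depth 0
Step 2: declare e=(read f)=82 at depth 0
Step 3: declare a=(read f)=82 at depth 0
Step 4: enter scope (depth=1)
Step 5: enter scope (depth=2)
Step 6: exit scope (depth=1)
Step 7: declare d=(read a)=82 at depth 1
Step 8: declare d=(read a)=82 at depth 1
Visible at query point: a=82 d=82 e=82 f=82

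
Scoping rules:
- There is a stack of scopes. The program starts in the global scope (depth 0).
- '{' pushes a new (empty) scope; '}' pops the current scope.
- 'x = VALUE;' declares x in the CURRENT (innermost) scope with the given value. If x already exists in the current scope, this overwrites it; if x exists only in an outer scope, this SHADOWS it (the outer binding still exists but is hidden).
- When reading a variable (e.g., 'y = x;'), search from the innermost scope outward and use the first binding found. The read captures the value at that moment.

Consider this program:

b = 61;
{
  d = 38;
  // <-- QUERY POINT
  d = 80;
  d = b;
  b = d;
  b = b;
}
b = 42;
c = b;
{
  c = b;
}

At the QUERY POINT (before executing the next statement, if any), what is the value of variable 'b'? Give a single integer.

Step 1: declare b=61 at depth 0
Step 2: enter scope (depth=1)
Step 3: declare d=38 at depth 1
Visible at query point: b=61 d=38

Answer: 61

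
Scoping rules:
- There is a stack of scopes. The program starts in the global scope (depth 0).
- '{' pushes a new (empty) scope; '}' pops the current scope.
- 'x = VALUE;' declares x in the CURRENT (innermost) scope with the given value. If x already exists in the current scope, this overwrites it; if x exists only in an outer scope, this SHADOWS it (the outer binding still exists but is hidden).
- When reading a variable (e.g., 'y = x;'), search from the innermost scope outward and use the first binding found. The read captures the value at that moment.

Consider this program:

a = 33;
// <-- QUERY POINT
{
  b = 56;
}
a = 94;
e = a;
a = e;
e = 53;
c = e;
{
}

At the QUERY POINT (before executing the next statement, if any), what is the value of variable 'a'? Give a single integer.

Step 1: declare a=33 at depth 0
Visible at query point: a=33

Answer: 33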